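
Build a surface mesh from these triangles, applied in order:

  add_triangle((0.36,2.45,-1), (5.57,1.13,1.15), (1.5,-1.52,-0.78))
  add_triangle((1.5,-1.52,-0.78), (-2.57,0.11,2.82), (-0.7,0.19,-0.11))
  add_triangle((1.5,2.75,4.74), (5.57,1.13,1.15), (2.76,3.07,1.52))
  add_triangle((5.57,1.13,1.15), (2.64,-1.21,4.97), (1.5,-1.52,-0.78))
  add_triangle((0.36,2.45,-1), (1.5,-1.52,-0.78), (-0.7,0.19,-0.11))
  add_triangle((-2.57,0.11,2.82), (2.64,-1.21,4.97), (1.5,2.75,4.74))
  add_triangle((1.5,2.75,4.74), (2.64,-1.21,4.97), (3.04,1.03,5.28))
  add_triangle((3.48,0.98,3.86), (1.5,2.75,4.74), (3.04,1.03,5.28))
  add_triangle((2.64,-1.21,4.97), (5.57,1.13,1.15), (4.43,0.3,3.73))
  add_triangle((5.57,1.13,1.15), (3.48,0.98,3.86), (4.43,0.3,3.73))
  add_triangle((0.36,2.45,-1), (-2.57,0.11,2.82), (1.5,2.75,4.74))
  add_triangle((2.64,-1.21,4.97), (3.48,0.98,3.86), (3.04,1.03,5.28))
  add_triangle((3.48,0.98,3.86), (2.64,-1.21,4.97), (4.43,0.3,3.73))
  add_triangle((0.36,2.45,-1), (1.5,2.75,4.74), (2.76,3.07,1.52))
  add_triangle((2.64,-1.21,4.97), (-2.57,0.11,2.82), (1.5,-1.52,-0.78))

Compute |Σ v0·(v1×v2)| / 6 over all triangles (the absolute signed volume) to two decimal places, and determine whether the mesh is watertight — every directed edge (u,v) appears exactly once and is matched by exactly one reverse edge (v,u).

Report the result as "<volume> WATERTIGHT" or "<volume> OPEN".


Per-triangle v0·(v1×v2)/6:
  t1: +4.2240
  t2: +0.4882
  t3: +8.1662
  t4: +9.2598
  t5: +0.4391
  t6: +12.4834
  t7: +2.7132
  t8: +2.2656
  t9: +2.1028
  t10: +2.4622
  t11: +7.4729
  t12: +2.3678
  t13: +2.4632
  t14: +4.2862
  t15: +4.4986
Σ = +65.6931 → |volume| = 65.69

Directed edges: 45 total; 9 unmatched, e.g. (0.36,2.45,-1)→(5.57,1.13,1.15) → open.

65.69 OPEN


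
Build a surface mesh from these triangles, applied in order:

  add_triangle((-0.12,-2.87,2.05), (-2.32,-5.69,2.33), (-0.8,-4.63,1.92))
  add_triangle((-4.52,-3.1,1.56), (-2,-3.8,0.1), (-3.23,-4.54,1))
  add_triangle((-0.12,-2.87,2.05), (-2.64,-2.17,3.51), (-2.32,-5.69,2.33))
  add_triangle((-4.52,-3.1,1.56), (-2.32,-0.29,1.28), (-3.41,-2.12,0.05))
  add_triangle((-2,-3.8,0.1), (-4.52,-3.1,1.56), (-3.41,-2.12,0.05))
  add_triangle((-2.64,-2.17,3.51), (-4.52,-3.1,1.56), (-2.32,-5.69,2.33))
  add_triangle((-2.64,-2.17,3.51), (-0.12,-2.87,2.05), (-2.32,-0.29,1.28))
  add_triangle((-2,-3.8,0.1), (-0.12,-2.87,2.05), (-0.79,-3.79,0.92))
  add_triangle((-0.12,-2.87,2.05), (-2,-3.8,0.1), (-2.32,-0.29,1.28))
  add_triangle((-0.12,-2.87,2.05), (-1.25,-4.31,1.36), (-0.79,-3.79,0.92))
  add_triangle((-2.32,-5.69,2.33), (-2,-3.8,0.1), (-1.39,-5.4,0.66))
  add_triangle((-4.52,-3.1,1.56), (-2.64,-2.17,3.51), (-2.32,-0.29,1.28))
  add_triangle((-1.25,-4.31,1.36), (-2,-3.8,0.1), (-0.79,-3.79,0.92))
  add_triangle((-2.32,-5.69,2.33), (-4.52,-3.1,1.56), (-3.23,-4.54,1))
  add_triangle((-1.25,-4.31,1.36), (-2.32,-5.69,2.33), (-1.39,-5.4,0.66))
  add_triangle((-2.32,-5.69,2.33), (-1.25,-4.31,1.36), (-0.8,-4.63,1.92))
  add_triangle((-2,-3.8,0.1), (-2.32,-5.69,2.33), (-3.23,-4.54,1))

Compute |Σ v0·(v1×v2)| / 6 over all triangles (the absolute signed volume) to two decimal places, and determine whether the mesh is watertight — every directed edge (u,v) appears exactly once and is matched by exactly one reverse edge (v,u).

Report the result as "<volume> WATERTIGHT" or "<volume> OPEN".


21.96 OPEN

Per-triangle v0·(v1×v2)/6:
  t1: +0.8784
  t2: +0.8238
  t3: +4.0668
  t4: +1.1836
  t5: +2.1587
  t6: +7.6107
  t7: -0.8555
  t8: -0.7841
  t9: -3.8308
  t10: +0.3954
  t11: +1.7838
  t12: +2.6772
  t13: +0.4221
  t14: +3.0327
  t15: +0.4346
  t16: +0.4293
  t17: +1.5369
Σ = +21.9634 → |volume| = 21.96

Directed edges: 51 total; 9 unmatched, e.g. (-0.8,-4.63,1.92)→(-0.12,-2.87,2.05) → open.


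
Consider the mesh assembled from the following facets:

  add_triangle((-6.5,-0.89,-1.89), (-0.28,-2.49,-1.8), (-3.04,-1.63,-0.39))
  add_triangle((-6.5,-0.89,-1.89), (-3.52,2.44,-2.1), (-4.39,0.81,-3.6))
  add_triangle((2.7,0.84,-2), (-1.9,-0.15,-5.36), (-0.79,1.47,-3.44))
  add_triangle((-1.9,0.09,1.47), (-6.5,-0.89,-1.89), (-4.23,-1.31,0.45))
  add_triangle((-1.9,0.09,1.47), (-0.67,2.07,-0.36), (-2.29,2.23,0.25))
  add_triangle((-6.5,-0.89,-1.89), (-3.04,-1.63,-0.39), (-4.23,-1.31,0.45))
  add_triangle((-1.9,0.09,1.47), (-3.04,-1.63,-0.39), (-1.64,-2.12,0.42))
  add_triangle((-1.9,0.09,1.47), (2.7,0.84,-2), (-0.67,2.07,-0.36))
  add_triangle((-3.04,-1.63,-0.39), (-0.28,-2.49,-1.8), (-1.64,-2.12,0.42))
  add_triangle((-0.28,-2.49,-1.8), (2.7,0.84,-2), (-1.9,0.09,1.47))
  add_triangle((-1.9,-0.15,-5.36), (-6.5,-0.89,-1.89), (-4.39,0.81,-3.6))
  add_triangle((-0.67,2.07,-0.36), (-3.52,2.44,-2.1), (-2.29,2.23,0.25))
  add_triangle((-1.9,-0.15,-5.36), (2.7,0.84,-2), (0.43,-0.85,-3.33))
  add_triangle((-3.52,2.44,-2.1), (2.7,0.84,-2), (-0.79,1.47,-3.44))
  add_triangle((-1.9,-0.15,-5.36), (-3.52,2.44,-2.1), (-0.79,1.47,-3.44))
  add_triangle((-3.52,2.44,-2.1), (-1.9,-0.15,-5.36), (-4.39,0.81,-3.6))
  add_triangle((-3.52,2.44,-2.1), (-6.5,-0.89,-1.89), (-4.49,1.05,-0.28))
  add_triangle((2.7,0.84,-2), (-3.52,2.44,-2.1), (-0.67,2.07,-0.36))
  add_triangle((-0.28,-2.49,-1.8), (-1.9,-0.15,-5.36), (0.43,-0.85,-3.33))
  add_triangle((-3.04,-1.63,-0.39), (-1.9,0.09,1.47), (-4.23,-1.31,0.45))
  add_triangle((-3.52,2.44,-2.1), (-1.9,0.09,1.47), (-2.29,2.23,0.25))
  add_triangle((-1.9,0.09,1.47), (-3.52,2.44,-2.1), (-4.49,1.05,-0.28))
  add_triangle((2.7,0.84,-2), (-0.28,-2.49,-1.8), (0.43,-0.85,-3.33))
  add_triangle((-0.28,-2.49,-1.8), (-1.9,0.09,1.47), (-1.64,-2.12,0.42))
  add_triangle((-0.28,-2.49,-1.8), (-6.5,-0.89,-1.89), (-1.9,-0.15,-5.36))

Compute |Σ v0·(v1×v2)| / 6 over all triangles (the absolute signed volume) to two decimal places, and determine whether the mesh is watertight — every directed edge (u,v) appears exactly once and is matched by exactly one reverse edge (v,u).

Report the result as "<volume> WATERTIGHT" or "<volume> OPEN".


Per-triangle v0·(v1×v2)/6:
  t1: +3.5717
  t2: +5.7094
  t3: +4.4261
  t4: +2.2385
  t5: +0.3921
  t6: +1.8179
  t7: +1.4314
  t8: +0.3266
  t9: +1.8563
  t10: -0.5476
  t11: +7.0719
  t12: +1.5074
  t13: +3.5937
  t14: +2.7687
  t15: +4.8421
  t16: +4.6927
  t17: +5.1878
  t18: +3.4643
  t19: +3.2677
  t20: +0.2742
  t21: +2.1450
  t22: +1.4233
  t23: +2.3676
  t24: -0.7306
  t25: +12.9737
Σ = +76.0721 → |volume| = 76.07

Directed edges: 75 total; 3 unmatched, e.g. (-1.9,0.09,1.47)→(-6.5,-0.89,-1.89) → open.

76.07 OPEN


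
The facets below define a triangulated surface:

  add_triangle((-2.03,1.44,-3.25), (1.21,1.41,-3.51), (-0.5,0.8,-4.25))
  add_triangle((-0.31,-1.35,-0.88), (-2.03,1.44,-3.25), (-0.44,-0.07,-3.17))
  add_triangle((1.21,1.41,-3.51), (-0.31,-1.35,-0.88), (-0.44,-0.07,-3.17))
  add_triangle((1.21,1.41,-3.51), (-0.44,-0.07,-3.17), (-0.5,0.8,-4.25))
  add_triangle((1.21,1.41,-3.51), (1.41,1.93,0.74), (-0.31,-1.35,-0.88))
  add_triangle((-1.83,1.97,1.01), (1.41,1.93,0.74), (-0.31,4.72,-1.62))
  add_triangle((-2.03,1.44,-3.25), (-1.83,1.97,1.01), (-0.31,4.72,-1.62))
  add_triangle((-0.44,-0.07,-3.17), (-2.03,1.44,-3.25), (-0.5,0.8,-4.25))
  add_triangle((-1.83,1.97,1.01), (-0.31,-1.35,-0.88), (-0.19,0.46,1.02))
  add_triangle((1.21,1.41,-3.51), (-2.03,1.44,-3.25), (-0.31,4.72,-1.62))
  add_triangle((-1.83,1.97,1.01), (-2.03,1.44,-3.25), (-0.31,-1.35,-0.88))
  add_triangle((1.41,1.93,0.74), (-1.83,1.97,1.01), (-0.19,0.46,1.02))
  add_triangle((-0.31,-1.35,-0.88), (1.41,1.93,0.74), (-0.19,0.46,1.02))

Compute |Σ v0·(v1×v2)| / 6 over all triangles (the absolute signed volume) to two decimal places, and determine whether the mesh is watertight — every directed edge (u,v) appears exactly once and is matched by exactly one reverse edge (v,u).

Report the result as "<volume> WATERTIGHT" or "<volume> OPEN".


27.50 OPEN

Per-triangle v0·(v1×v2)/6:
  t1: +1.8266
  t2: +1.2600
  t3: +1.0455
  t4: +0.7308
  t5: +0.8602
  t6: +3.9146
  t7: +6.2539
  t8: +0.8174
  t9: +0.3881
  t10: +7.4312
  t11: +2.0054
  t12: +0.8441
  t13: +0.1222
Σ = +27.4999 → |volume| = 27.50

Directed edges: 39 total; 3 unmatched, e.g. (1.21,1.41,-3.51)→(1.41,1.93,0.74) → open.


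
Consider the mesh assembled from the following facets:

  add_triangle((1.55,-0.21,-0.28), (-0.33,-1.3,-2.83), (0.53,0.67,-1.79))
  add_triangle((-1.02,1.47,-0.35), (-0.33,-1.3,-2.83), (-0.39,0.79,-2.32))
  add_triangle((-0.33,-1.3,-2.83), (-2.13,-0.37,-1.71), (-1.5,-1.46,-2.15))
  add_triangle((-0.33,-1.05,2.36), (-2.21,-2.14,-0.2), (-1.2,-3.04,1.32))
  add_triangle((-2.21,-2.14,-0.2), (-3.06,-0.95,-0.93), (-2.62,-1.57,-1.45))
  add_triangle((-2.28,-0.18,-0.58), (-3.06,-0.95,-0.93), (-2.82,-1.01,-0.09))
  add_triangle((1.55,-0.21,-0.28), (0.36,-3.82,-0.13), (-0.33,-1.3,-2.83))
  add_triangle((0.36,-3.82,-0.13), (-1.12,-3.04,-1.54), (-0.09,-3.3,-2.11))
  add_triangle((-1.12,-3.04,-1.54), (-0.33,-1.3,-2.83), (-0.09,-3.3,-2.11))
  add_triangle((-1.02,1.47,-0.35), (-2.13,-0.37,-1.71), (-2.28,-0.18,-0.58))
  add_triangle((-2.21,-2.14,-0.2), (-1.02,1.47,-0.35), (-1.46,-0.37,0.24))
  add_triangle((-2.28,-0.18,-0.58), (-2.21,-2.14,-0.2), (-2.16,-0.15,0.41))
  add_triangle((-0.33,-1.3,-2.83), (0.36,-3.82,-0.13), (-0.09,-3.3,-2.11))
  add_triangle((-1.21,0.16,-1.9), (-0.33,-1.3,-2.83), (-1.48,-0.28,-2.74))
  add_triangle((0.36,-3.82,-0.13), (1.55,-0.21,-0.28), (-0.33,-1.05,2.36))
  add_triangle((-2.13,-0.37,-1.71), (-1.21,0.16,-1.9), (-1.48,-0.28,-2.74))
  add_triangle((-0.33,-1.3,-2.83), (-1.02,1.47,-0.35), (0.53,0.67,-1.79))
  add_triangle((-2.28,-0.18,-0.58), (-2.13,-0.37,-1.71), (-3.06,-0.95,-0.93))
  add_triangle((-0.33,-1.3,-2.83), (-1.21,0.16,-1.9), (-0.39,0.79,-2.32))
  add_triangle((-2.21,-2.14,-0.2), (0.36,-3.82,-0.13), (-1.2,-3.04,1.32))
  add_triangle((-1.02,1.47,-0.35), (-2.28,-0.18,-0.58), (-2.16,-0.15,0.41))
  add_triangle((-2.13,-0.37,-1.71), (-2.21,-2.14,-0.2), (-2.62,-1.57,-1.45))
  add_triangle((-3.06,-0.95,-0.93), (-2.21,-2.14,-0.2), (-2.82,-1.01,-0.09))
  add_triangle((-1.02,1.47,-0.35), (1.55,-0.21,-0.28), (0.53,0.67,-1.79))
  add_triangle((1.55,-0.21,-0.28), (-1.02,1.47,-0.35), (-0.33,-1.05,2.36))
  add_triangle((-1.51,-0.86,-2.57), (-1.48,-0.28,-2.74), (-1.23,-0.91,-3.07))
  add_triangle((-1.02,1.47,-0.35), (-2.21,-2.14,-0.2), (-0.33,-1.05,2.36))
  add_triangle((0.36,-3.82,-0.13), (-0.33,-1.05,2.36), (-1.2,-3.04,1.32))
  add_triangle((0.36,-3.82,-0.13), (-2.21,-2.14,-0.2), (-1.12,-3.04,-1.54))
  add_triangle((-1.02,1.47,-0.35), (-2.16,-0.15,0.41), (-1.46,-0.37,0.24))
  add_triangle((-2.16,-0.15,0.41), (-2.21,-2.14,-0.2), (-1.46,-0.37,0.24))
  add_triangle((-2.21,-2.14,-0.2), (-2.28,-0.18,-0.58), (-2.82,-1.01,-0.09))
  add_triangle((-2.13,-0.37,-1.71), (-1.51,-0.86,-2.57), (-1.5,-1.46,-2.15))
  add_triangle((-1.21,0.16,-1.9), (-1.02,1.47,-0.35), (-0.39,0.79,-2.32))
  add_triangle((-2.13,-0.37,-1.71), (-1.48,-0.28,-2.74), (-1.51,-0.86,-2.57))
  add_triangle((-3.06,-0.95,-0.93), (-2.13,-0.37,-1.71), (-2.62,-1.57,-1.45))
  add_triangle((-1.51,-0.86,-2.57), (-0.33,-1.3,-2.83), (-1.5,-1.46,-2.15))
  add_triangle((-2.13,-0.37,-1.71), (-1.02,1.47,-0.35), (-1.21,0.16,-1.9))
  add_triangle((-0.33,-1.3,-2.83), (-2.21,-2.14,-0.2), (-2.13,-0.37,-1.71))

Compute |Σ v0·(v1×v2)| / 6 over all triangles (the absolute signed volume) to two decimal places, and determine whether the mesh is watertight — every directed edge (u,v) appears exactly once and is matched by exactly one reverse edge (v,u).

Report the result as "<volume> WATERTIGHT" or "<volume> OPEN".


28.67 OPEN

Per-triangle v0·(v1×v2)/6:
  t1: +1.1423
  t2: -0.7652
  t3: -0.6750
  t4: +1.2688
  t5: +0.6667
  t6: +0.2142
  t7: +2.7926
  t8: +1.4221
  t9: +1.2055
  t10: +0.6952
  t11: -0.4359
  t12: +0.7195
  t13: +0.1357
  t14: +0.1090
  t15: +2.2595
  t16: +0.2115
  t17: +1.2574
  t18: +0.3028
  t19: +0.8070
  t20: +2.3060
  t21: +0.5660
  t22: -0.2157
  t23: +0.5364
  t24: +0.4805
  t25: +0.6404
  t26: +0.1500
  t27: +2.0941
  t28: +1.8786
  t29: +2.0918
  t30: -0.0732
  t31: +0.0334
  t32: -0.3602
  t33: +0.3775
  t34: +0.6462
  t35: +0.3182
  t36: +0.5072
  t37: +0.4586
  t38: +0.6046
  t39: +2.2936
Σ = +28.6676 → |volume| = 28.67

Directed edges: 117 total; 7 unmatched, e.g. (-1.12,-3.04,-1.54)→(-0.33,-1.3,-2.83) → open.


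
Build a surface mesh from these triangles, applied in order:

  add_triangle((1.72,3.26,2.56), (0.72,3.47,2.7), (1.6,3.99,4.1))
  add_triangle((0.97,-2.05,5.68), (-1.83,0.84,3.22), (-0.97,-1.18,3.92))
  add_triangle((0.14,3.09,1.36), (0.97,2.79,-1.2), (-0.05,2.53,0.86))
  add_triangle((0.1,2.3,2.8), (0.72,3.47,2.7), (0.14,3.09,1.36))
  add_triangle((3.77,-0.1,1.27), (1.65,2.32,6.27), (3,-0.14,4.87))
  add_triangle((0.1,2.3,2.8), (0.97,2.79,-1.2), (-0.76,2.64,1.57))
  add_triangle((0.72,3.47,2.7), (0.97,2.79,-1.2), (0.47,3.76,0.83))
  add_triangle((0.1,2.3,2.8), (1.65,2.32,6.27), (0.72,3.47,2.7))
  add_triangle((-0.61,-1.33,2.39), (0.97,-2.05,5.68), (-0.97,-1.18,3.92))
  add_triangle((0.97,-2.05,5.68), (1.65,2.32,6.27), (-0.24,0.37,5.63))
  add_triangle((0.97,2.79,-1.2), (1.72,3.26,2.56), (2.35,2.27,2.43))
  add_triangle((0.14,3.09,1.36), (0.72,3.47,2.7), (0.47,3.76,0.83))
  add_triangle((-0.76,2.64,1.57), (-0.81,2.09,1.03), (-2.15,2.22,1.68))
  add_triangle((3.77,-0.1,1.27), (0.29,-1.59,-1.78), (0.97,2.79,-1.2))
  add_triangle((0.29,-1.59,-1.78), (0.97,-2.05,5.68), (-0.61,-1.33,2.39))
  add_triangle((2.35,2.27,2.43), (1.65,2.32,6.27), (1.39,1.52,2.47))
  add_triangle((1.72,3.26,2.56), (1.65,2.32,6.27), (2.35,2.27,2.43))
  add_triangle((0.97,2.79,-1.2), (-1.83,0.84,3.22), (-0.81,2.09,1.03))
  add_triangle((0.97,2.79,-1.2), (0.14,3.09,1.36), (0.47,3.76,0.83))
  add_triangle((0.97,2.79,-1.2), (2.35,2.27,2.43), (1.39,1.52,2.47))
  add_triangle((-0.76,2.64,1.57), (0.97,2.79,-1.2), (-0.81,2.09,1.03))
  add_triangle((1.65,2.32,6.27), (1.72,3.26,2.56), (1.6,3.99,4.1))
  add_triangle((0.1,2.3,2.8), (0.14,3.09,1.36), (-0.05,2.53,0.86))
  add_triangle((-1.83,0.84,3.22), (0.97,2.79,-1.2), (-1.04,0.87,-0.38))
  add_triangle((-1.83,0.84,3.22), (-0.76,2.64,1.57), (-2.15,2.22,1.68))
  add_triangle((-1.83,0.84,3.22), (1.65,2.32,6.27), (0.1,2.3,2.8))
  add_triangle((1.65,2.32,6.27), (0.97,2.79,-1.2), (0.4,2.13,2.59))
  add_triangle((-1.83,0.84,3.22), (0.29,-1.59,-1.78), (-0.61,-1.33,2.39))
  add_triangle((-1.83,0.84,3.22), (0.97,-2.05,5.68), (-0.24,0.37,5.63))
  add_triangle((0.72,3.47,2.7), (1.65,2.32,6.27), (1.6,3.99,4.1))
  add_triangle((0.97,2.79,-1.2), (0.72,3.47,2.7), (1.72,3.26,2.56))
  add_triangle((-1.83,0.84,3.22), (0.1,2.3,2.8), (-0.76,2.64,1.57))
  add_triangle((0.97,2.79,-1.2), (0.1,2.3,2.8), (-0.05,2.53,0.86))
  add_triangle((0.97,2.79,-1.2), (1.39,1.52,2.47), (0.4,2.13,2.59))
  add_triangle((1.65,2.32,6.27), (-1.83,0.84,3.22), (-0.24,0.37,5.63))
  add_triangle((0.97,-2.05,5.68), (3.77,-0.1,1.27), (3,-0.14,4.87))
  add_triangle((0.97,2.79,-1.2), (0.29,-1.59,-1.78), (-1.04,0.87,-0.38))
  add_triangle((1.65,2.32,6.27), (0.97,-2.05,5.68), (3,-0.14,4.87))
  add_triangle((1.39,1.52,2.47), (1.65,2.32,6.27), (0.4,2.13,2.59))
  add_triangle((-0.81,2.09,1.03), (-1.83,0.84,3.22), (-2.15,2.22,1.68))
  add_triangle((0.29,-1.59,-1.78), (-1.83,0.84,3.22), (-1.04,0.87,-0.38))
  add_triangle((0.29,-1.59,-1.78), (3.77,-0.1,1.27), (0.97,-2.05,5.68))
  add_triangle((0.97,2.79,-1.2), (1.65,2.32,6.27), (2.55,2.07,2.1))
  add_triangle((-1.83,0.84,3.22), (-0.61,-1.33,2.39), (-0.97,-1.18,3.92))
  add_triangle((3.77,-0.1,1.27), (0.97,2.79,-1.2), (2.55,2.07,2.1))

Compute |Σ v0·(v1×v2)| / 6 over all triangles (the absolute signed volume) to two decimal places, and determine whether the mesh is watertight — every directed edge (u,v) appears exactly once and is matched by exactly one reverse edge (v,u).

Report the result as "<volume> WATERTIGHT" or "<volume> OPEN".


87.37 OPEN

Per-triangle v0·(v1×v2)/6:
  t1: +0.5903
  t2: +2.5784
  t3: +0.3160
  t4: +0.5207
  t5: +5.9490
  t6: +2.0762
  t7: +1.0787
  t8: +1.6569
  t9: +0.9517
  t10: +6.5297
  t11: +1.9465
  t12: +0.4201
  t13: +0.1745
  t14: +4.8400
  t15: +2.4146
  t16: -0.0232
  t17: +2.6352
  t18: -0.6556
  t19: +0.0163
  t20: -0.9025
  t21: +0.4282
  t22: +1.4446
  t23: +0.1521
  t24: +2.2414
  t25: +1.5571
  t26: +3.7702
  t27: +2.5259
  t28: +1.2086
  t29: +3.1343
  t30: +1.3210
  t31: +2.0397
  t32: +1.9131
  t33: -1.0042
  t34: -1.8993
  t35: +4.1610
  t36: +4.7056
  t37: +1.5403
  t38: +8.5203
  t39: -1.0844
  t40: -0.9535
  t41: +1.1340
  t42: +7.7105
  t43: +5.0129
  t44: +0.4341
  t45: +4.2462
Σ = +87.3733 → |volume| = 87.37

Directed edges: 135 total; 3 unmatched, e.g. (3.77,-0.1,1.27)→(1.65,2.32,6.27) → open.


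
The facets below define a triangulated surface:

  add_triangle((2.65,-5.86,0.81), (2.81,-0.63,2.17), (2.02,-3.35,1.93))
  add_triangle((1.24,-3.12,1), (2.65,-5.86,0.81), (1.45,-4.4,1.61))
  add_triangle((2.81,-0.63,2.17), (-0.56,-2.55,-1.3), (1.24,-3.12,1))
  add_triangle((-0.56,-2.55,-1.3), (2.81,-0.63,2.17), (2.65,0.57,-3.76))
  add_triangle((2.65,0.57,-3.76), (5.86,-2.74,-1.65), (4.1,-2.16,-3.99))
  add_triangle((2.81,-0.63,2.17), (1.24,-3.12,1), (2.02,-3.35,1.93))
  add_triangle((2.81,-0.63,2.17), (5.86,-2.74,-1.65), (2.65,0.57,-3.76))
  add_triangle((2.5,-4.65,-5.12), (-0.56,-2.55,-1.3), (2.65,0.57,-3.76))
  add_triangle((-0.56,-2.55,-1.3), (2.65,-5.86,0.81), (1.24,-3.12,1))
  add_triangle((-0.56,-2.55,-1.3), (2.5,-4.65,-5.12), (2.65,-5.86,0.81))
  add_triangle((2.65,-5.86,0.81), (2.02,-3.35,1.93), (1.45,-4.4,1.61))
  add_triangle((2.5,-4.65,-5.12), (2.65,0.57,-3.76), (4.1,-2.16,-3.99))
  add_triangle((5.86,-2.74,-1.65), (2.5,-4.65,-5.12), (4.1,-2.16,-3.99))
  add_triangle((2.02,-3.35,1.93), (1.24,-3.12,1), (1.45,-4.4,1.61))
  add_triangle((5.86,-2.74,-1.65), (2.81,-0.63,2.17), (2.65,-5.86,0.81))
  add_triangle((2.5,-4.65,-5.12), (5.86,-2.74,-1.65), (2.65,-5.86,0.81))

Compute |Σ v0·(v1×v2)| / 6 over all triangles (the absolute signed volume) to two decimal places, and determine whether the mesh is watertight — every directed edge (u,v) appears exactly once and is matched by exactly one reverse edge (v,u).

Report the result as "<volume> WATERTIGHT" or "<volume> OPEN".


76.24 WATERTIGHT

Per-triangle v0·(v1×v2)/6:
  t1: +2.5903
  t2: -0.1326
  t3: -1.2079
  t4: -7.7487
  t5: +5.7251
  t6: -0.4350
  t7: +7.2451
  t8: +3.1114
  t9: +1.2275
  t10: +10.2832
  t11: +1.2675
  t12: +6.3000
  t13: +8.5927
  t14: -0.2045
  t15: +14.4037
  t16: +25.2209
Σ = +76.2386 → |volume| = 76.24

Directed edges: 48 total, each appears once with its reverse present → watertight.


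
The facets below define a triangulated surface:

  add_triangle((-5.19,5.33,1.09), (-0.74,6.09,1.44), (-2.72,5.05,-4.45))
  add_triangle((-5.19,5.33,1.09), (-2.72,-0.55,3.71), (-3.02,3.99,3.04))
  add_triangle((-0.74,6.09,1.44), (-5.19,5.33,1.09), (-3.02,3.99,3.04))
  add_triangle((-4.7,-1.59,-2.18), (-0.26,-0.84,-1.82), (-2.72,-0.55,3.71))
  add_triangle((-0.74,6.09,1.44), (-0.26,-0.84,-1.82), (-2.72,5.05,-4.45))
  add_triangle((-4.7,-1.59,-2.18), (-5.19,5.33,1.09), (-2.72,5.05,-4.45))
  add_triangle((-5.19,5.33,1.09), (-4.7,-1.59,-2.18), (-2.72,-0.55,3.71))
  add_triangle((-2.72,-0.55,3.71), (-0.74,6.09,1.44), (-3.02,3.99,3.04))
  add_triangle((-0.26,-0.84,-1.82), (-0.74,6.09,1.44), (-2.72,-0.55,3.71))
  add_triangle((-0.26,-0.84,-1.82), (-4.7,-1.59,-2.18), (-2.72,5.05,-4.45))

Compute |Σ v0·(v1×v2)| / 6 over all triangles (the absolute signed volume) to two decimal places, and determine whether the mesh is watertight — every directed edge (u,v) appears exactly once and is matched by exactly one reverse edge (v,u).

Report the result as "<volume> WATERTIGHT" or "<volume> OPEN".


117.37 WATERTIGHT

Per-triangle v0·(v1×v2)/6:
  t1: +25.6579
  t2: +9.3698
  t3: +10.1043
  t4: +2.4360
  t5: +1.3923
  t6: +34.0527
  t7: +26.5809
  t8: +3.9508
  t9: -5.9975
  t10: +9.8258
Σ = +117.3730 → |volume| = 117.37

Directed edges: 30 total, each appears once with its reverse present → watertight.


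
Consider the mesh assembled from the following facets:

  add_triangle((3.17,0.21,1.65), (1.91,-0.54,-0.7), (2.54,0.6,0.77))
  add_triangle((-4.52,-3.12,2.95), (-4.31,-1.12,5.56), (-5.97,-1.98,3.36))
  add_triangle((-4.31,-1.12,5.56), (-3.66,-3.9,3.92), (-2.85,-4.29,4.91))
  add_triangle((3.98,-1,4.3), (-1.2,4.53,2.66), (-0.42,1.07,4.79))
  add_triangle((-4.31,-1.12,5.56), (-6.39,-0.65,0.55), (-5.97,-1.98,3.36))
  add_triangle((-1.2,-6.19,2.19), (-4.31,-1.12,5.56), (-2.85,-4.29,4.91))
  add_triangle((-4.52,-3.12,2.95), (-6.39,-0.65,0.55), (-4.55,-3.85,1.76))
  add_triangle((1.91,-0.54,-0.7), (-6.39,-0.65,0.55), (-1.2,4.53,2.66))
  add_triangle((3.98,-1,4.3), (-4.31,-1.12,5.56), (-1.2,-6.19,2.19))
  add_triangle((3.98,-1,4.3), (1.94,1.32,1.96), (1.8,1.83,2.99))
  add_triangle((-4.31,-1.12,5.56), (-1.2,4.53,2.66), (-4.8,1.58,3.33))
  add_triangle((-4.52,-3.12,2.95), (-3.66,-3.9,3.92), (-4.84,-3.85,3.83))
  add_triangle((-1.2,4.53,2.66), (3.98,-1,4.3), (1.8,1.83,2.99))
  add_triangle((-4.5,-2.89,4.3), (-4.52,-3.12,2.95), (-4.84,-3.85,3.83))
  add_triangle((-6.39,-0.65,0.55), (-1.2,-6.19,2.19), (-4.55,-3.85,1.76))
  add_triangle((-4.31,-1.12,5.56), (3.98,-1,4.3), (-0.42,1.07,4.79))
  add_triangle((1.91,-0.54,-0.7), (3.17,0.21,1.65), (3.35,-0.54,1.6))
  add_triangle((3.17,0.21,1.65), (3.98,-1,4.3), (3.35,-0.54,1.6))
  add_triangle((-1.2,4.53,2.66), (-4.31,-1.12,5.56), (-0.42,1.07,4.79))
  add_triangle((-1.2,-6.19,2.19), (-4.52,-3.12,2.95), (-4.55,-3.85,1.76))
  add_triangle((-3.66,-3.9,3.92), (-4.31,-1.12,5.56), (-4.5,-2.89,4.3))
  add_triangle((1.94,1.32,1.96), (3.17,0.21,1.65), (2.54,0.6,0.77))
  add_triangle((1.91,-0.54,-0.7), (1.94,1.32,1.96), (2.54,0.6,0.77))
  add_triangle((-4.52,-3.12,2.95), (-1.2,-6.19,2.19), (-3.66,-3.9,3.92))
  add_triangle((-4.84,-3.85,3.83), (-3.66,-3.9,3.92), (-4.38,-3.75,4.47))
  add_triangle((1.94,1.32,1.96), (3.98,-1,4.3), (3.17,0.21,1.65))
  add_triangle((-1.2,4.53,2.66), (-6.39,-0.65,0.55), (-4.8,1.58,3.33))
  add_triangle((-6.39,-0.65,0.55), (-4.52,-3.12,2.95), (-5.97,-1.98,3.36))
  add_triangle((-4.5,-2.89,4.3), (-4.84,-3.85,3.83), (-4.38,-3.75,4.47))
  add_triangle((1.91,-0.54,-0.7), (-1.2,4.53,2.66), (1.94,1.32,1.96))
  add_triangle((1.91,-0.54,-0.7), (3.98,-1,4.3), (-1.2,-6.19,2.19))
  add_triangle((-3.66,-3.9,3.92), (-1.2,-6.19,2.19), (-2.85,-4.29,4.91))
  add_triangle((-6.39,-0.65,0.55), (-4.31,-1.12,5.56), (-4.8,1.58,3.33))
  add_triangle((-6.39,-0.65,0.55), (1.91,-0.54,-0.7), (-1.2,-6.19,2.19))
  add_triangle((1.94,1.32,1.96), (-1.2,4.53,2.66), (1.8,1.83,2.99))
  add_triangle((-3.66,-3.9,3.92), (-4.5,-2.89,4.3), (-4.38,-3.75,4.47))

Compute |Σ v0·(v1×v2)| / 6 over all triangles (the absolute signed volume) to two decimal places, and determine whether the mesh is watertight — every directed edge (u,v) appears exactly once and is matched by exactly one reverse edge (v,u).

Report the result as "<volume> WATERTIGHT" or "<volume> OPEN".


Per-triangle v0·(v1×v2)/6:
  t1: +0.5809
  t2: +5.1800
  t3: +4.6563
  t4: +12.1770
  t5: +5.5201
  t6: -3.5713
  t7: +5.3614
  t8: +0.6542
  t9: +38.8980
  t10: +1.4591
  t11: +12.2129
  t12: +0.1072
  t13: +3.0578
  t14: +0.6321
  t15: +1.3154
  t16: +14.1987
  t17: +0.6314
  t18: +0.9930
  t19: +13.8336
  t20: +5.6374
  t21: +2.1976
  t22: +0.5643
  t23: -0.1091
  t24: +4.7293
  t25: +0.5811
  t26: +2.0372
  t27: +8.8197
  t28: +4.3195
  t29: +0.7170
  t30: +2.2427
  t31: +12.0390
  t32: +4.8734
  t33: +13.5472
  t34: +5.0931
  t35: +1.2673
  t36: -0.0338
Σ = +186.4207 → |volume| = 186.42

Directed edges: 108 total; 6 unmatched, e.g. (-4.52,-3.12,2.95)→(-4.31,-1.12,5.56) → open.

186.42 OPEN


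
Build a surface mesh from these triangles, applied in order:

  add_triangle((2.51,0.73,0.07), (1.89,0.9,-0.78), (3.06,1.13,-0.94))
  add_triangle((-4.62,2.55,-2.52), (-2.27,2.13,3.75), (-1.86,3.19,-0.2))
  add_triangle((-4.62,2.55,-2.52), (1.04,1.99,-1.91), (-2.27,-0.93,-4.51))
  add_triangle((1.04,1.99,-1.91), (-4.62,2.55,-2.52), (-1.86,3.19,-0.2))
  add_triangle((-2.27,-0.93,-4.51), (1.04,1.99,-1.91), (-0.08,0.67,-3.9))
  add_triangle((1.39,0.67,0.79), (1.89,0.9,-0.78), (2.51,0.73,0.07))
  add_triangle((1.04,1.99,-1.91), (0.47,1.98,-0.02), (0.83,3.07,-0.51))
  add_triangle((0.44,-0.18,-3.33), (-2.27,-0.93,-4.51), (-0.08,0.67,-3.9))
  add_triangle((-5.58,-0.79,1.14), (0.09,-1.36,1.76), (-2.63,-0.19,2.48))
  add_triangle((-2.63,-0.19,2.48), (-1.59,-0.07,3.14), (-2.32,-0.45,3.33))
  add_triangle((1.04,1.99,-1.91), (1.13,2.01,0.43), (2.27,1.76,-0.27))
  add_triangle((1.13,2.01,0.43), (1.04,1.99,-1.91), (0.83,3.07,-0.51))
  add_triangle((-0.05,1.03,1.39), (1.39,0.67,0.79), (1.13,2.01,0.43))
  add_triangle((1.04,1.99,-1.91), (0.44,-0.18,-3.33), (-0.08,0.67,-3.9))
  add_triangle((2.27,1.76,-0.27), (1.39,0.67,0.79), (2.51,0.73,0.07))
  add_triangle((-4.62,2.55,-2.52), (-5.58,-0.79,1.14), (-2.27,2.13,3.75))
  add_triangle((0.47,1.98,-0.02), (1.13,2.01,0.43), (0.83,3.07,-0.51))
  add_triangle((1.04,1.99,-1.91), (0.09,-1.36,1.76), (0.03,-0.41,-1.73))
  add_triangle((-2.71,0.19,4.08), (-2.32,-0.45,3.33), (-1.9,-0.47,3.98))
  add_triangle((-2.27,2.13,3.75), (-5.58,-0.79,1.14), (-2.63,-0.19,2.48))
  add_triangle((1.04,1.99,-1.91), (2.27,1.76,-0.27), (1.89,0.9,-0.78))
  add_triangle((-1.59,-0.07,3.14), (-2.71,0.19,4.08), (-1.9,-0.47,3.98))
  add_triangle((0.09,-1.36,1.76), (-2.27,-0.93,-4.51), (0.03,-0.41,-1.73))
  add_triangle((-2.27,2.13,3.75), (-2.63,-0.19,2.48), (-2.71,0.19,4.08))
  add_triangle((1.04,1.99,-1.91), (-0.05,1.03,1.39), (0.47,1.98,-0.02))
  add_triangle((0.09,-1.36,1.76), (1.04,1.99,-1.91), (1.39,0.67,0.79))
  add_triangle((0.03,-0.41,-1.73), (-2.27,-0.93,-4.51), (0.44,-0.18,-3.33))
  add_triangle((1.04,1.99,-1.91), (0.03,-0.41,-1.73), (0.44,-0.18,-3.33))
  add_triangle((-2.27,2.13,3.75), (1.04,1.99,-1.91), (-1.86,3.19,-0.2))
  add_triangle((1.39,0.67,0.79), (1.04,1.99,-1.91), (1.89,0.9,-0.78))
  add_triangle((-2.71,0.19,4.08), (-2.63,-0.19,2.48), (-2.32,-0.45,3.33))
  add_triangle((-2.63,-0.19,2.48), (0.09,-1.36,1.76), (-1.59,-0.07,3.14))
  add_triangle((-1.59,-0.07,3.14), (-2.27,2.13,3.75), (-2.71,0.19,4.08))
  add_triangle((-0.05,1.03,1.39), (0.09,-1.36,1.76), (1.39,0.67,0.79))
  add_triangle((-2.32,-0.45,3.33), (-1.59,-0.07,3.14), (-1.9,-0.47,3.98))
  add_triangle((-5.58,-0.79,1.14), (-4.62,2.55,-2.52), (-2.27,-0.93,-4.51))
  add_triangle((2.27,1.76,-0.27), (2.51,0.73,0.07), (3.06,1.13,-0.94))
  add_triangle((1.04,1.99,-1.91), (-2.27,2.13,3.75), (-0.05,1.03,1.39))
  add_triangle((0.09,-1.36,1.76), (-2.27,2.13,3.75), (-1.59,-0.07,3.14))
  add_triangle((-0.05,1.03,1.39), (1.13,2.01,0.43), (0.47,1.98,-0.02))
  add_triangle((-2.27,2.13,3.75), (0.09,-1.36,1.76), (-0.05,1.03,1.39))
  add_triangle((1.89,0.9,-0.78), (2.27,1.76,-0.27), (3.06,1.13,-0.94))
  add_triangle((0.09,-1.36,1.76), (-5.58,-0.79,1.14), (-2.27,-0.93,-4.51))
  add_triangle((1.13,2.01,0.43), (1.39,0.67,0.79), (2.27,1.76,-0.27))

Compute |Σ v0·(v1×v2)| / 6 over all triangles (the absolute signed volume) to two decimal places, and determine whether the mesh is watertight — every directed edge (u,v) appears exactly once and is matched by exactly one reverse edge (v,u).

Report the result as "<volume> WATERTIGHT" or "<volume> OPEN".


94.22 WATERTIGHT

Per-triangle v0·(v1×v2)/6:
  t1: -0.0666
  t2: +7.7592
  t3: +10.6235
  t4: +5.7348
  t5: +1.1563
  t6: -0.2027
  t7: -0.0266
  t8: +1.6277
  t9: +2.7817
  t10: -0.2256
  t11: +1.0190
  t12: +0.6702
  t13: +0.5333
  t14: +1.0766
  t15: +0.3827
  t16: +17.6892
  t17: +0.1182
  t18: +0.6008
  t19: +0.3541
  t20: +3.8716
  t21: +0.6307
  t22: +0.1115
  t23: +1.1984
  t24: +1.2608
  t25: -0.0787
  t26: +0.2238
  t27: +0.4278
  t28: -0.0924
  t29: +3.5673
  t30: -0.6459
  t31: +0.3819
  t32: +1.0190
  t33: +0.6915
  t34: +0.8785
  t35: -0.1491
  t36: +16.7814
  t37: +0.4383
  t38: +1.5384
  t39: +0.8802
  t40: +0.3455
  t41: +1.3408
  t42: +0.1378
  t43: +7.3564
  t44: +0.4969
Σ = +94.2185 → |volume| = 94.22

Directed edges: 132 total, each appears once with its reverse present → watertight.


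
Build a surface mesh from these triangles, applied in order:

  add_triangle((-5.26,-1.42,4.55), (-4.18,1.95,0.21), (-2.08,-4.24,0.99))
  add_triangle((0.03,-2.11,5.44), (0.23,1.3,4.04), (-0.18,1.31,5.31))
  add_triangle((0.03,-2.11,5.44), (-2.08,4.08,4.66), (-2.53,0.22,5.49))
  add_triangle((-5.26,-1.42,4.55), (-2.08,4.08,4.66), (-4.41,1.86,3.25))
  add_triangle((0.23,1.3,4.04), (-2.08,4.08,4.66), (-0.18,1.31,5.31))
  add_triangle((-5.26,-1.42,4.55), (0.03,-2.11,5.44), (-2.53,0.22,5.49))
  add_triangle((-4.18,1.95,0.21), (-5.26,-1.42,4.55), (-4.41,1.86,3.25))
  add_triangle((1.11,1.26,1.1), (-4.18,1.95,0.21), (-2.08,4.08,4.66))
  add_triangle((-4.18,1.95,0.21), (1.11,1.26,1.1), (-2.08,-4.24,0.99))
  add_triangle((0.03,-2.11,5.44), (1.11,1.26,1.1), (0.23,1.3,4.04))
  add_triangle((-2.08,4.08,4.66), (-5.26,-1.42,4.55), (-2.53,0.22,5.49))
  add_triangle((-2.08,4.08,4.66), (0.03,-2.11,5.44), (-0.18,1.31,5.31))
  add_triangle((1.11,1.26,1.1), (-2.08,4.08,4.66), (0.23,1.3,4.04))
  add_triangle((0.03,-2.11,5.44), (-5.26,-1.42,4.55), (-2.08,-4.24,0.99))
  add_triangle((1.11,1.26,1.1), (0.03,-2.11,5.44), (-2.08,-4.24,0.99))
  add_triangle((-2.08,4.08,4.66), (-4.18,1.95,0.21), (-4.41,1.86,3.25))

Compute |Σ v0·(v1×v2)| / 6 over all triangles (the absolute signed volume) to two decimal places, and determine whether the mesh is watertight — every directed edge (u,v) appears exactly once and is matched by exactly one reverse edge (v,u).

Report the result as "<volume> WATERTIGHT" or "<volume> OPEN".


100.11 WATERTIGHT

Per-triangle v0·(v1×v2)/6:
  t1: +13.1669
  t2: +1.1786
  t3: +9.1813
  t4: +9.9485
  t5: +1.4676
  t6: +10.4575
  t7: +7.5840
  t8: +3.1384
  t9: -5.2920
  t10: +2.5519
  t11: +11.1694
  t12: +5.3159
  t13: +3.2506
  t14: +19.1292
  t15: +0.6703
  t16: +7.1870
Σ = +100.1051 → |volume| = 100.11

Directed edges: 48 total, each appears once with its reverse present → watertight.


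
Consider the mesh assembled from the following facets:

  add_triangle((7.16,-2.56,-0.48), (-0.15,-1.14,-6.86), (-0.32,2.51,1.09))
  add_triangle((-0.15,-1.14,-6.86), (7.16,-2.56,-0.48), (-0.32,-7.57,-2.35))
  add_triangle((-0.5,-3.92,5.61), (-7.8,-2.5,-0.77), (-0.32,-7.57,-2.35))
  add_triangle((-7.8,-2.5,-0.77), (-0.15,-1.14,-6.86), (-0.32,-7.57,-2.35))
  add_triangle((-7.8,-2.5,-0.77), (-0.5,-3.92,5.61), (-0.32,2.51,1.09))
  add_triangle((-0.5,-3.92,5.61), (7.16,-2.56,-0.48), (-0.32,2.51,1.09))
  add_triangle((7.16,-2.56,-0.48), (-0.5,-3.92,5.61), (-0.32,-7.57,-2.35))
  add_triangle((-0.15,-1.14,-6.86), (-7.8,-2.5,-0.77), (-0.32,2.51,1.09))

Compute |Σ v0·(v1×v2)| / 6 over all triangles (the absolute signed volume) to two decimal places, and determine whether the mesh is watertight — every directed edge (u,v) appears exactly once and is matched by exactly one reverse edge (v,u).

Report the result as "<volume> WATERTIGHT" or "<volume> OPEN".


337.43 WATERTIGHT

Per-triangle v0·(v1×v2)/6:
  t1: +18.1176
  t2: +59.6210
  t3: +66.2708
  t4: +63.1599
  t5: +24.7030
  t6: +21.1682
  t7: +62.7359
  t8: +21.6565
Σ = +337.4328 → |volume| = 337.43

Directed edges: 24 total, each appears once with its reverse present → watertight.


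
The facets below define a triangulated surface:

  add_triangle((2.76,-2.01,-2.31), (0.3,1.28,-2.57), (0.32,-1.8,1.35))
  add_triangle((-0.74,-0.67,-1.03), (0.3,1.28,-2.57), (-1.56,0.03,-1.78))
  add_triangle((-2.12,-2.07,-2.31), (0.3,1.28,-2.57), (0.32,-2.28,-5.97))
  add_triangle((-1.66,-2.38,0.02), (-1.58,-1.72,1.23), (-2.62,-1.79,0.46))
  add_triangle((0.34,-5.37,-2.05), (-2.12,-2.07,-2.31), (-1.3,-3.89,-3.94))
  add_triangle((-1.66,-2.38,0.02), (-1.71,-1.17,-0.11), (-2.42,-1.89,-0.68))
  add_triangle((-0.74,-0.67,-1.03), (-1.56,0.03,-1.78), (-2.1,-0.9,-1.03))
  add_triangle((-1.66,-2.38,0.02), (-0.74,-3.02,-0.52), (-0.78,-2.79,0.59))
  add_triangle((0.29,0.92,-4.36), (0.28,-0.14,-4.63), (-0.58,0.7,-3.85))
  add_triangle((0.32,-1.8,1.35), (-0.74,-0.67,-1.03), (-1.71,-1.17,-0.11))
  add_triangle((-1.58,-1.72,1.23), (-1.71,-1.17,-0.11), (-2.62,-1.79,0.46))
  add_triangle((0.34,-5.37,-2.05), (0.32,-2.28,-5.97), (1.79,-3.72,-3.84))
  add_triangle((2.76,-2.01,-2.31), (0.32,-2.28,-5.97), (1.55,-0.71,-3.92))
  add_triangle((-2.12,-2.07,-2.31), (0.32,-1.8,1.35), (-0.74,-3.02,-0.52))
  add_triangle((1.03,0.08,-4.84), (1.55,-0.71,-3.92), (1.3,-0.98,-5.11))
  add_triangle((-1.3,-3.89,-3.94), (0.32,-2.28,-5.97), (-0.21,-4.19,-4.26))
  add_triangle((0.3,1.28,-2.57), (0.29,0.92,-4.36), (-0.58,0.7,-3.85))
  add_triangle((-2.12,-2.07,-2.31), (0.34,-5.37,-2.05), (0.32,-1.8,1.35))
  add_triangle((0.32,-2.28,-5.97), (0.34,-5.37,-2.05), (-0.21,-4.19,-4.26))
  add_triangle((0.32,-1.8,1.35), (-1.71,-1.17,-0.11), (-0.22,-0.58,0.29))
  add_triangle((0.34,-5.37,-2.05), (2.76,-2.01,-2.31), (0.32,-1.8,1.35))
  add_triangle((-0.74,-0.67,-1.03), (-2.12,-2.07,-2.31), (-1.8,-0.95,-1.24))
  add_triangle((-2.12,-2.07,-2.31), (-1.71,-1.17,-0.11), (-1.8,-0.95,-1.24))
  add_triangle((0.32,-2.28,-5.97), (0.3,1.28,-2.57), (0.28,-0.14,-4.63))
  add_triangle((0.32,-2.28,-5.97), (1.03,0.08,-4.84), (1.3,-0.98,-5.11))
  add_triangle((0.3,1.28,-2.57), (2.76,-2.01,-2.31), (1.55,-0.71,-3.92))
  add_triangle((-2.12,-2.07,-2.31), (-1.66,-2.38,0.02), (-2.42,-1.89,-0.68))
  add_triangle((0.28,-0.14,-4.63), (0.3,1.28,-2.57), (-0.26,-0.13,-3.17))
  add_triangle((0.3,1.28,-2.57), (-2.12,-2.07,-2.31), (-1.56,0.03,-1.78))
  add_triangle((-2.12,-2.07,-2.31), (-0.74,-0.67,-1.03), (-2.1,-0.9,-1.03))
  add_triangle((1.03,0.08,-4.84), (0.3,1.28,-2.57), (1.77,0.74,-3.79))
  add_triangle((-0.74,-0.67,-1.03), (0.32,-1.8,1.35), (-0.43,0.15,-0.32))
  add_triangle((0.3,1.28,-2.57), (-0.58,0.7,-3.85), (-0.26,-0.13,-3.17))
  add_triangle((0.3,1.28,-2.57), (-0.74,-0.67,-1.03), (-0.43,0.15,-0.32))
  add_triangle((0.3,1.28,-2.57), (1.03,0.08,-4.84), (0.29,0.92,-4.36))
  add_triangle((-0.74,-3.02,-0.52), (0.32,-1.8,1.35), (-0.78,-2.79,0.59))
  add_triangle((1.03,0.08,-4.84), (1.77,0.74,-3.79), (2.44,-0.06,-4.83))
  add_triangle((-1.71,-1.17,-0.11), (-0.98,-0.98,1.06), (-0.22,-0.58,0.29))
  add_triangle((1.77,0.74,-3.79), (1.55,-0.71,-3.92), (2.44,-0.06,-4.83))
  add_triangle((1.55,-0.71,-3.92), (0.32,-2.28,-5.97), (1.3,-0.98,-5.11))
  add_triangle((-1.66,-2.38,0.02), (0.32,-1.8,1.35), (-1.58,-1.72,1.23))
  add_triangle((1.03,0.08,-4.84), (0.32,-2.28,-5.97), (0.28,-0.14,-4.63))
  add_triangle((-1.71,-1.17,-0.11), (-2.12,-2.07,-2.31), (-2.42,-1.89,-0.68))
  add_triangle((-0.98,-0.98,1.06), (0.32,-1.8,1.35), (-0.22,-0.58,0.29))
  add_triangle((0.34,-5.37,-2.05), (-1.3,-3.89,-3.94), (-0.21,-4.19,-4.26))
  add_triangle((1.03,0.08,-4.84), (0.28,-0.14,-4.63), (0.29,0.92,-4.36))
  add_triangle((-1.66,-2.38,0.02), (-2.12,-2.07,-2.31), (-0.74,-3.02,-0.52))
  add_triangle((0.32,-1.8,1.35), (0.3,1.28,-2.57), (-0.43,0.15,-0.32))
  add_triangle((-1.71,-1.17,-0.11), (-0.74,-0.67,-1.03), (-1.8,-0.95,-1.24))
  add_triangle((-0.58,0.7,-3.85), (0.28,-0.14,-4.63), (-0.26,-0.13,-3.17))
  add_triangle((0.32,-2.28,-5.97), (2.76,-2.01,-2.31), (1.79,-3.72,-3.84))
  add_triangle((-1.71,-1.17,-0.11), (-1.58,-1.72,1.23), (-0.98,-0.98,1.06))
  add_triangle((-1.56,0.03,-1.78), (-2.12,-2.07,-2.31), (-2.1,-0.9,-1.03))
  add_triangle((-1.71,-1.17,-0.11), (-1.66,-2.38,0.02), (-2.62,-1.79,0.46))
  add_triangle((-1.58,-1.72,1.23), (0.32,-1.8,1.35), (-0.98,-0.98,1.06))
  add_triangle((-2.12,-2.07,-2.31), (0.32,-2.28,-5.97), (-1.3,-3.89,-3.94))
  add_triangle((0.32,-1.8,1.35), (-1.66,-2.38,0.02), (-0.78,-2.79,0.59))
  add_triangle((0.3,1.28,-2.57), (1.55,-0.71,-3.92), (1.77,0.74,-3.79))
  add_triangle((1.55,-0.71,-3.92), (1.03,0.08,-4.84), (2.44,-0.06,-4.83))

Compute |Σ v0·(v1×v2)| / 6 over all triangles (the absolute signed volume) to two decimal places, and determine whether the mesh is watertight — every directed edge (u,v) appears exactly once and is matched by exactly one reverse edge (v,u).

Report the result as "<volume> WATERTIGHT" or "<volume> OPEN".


Per-triangle v0·(v1×v2)/6:
  t1: -0.5563
  t2: -0.5802
  t3: +4.8573
  t4: +0.5942
  t5: +2.8428
  t6: +0.1944
  t7: -0.2884
  t8: +0.5593
  t9: +0.6763
  t10: -0.6273
  t11: -0.1155
  t12: +6.7144
  t13: +3.5681
  t14: -0.5991
  t15: +0.4818
  t16: +2.8136
  t17: +0.4377
  t18: +3.8240
  t19: +2.5875
  t20: -0.0123
  t21: +5.0846
  t22: +0.0772
  t23: +0.3729
  t24: -0.1912
  t25: +1.2240
  t26: +1.3611
  t27: +0.8305
  t28: -0.4694
  t29: +1.5618
  t30: -0.1143
  t31: +1.0967
  t32: +0.1320
  t33: -0.4249
  t34: +0.2334
  t35: +0.4679
  t36: +0.4905
  t37: +0.8803
  t38: -0.1106
  t39: -0.3496
  t40: +0.4917
  t41: +0.9610
  t42: +1.1873
  t43: +0.0525
  t44: -0.0817
  t45: +2.6376
  t46: +0.5938
  t47: +1.4077
  t48: -0.2277
  t49: -0.1313
  t50: +0.3060
  t51: +4.1332
  t52: +0.0871
  t53: +0.7231
  t54: +0.2230
  t55: +0.2046
  t56: +3.5394
  t57: +0.2633
  t58: -0.9770
  t59: +0.8018
Σ = +55.7205 → |volume| = 55.72

Directed edges: 177 total; 3 unmatched, e.g. (1.79,-3.72,-3.84)→(0.34,-5.37,-2.05) → open.

55.72 OPEN


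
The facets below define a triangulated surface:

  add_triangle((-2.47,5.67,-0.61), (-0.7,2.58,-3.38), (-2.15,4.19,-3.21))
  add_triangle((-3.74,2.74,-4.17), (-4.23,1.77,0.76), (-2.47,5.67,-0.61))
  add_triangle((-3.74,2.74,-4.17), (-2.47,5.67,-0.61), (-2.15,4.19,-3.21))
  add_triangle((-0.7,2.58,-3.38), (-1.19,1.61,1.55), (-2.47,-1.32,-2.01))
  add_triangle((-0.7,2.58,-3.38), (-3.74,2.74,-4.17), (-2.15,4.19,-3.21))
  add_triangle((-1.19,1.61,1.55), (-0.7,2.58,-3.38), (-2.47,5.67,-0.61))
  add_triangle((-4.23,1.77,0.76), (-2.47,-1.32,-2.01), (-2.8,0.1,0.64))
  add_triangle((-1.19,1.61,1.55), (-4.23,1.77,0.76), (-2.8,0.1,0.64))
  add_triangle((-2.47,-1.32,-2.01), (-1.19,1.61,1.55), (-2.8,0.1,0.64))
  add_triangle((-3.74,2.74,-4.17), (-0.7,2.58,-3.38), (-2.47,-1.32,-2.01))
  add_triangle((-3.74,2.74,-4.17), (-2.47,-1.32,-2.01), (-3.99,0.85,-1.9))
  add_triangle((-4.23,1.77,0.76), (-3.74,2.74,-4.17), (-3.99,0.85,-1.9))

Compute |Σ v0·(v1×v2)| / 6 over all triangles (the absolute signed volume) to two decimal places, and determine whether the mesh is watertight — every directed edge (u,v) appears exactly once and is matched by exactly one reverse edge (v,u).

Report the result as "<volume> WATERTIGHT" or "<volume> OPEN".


34.49 OPEN

Per-triangle v0·(v1×v2)/6:
  t1: +2.0574
  t2: +14.9540
  t3: +5.4504
  t4: -5.6610
  t5: +3.1897
  t6: -0.7423
  t7: +2.0810
  t8: +1.1168
  t9: -1.0434
  t10: +4.1124
  t11: +4.0106
  t12: +4.9655
Σ = +34.4911 → |volume| = 34.49

Directed edges: 36 total; 6 unmatched, e.g. (-4.23,1.77,0.76)→(-2.47,5.67,-0.61) → open.


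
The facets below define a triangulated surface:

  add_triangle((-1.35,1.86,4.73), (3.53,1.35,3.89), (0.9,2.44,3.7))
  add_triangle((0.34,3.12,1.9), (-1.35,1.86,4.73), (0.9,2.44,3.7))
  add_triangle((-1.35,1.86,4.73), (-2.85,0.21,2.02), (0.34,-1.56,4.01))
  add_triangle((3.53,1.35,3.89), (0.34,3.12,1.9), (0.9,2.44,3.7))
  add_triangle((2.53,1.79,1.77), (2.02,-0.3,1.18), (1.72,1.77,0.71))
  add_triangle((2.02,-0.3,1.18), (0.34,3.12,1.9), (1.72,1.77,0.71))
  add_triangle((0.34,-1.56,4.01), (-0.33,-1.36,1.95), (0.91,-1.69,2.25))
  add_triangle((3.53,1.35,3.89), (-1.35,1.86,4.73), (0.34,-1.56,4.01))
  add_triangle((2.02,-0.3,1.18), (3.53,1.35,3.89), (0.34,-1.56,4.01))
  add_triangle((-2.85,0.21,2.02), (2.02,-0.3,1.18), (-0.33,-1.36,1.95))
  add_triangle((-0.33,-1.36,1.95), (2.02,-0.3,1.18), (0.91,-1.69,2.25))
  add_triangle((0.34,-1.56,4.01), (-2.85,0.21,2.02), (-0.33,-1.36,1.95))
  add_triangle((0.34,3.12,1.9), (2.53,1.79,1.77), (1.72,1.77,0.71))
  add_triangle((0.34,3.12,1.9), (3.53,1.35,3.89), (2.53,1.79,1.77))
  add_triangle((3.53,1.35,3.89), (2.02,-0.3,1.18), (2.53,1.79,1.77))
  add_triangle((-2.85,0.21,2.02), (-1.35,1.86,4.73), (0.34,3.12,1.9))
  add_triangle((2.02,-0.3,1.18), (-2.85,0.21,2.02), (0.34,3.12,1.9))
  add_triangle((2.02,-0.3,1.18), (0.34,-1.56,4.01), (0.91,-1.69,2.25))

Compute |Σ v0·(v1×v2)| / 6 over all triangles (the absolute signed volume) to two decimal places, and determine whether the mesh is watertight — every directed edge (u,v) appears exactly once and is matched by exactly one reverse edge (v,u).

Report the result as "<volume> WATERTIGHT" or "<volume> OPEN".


Per-triangle v0·(v1×v2)/6:
  t1: +3.8804
  t2: +2.9738
  t3: +6.3059
  t4: +2.8832
  t5: +0.4141
  t6: -1.4748
  t7: +0.5588
  t8: +11.2646
  t9: +3.3339
  t10: -1.5941
  t11: -0.3065
  t12: +1.5440
  t13: +0.9866
  t14: +2.5288
  t15: +1.1485
  t16: +3.8463
  t17: -4.0554
  t18: +1.1218
Σ = +35.3601 → |volume| = 35.36

Directed edges: 54 total, each appears once with its reverse present → watertight.

35.36 WATERTIGHT


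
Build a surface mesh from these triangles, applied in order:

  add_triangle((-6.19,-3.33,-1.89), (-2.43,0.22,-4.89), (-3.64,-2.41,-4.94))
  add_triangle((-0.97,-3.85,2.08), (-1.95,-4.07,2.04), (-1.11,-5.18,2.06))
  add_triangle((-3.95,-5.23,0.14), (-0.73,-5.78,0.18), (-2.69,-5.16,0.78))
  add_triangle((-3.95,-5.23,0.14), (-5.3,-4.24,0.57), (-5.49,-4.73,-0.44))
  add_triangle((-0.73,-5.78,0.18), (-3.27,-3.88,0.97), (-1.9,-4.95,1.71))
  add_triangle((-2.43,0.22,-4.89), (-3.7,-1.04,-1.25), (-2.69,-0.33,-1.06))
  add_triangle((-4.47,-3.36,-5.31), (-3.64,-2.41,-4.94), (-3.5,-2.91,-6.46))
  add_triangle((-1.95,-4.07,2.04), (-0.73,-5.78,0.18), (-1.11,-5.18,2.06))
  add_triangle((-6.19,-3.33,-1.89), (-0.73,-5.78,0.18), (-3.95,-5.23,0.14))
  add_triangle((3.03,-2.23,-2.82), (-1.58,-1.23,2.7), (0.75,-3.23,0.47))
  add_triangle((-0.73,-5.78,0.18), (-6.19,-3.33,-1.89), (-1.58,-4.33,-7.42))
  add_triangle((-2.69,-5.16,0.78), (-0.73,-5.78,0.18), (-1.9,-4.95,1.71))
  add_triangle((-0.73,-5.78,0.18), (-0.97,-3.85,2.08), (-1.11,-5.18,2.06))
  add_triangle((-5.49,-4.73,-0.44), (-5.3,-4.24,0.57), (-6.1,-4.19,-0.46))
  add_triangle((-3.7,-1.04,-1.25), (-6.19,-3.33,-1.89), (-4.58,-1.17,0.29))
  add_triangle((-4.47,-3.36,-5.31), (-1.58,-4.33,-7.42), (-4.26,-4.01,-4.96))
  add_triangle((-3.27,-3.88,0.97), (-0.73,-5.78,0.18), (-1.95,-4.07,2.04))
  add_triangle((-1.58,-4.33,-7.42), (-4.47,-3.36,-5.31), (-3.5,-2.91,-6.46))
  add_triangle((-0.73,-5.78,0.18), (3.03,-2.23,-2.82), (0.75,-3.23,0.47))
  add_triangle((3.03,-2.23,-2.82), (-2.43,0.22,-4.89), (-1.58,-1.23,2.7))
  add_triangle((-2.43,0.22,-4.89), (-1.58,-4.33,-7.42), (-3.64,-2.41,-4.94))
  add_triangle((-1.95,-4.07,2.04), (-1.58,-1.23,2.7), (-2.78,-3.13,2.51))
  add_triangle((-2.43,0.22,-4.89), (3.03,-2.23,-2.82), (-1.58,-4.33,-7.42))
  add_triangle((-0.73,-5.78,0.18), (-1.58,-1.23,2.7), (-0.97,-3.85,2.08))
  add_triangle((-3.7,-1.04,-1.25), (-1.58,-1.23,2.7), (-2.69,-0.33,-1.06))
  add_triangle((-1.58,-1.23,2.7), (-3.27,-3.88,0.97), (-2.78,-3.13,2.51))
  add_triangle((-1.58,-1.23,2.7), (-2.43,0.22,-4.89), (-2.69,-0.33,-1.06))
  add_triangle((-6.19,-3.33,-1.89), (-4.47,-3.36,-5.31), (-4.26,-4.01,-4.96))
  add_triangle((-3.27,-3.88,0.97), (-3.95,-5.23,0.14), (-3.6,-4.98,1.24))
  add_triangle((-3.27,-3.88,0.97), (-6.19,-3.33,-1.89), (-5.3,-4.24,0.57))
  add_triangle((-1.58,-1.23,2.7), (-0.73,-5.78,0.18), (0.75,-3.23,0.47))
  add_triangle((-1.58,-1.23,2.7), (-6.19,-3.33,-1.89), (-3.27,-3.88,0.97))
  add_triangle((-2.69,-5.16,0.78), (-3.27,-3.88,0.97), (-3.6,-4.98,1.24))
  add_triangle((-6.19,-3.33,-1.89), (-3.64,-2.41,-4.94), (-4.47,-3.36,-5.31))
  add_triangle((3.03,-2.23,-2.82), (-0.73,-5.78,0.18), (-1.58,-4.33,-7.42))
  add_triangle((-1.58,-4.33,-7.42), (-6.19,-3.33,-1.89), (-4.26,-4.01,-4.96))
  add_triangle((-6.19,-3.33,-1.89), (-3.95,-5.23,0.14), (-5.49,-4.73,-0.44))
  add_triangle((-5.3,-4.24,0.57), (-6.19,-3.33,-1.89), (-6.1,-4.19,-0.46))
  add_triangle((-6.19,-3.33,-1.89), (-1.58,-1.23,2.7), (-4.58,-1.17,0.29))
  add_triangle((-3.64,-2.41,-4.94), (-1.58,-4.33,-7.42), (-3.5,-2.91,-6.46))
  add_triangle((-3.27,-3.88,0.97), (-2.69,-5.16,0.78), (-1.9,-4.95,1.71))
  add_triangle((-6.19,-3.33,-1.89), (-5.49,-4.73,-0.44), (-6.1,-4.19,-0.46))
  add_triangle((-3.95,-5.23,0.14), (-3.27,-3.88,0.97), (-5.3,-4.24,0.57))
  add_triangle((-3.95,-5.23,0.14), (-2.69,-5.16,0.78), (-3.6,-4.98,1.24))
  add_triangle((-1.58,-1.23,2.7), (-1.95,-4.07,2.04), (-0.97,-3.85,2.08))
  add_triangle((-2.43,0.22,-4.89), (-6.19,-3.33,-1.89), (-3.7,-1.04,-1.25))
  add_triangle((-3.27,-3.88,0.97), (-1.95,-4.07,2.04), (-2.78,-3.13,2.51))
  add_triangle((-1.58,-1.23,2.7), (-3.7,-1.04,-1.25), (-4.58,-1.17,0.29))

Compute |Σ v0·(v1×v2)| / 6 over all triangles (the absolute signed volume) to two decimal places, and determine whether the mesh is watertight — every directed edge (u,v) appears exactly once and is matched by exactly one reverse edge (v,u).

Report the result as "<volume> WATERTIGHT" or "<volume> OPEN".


149.32 WATERTIGHT

Per-triangle v0·(v1×v2)/6:
  t1: +7.9659
  t2: +0.4580
  t3: +2.0074
  t4: +1.7991
  t5: -3.1238
  t6: +0.9850
  t7: +0.6874
  t8: +1.7864
  t9: +6.1906
  t10: +0.2514
  t11: +40.0047
  t12: +2.2944
  t13: -0.0242
  t14: +0.9613
  t15: +1.8162
  t16: +3.5715
  t17: +3.9491
  t18: +4.2371
  t19: +4.4016
  t20: -9.6157
  t21: +9.0254
  t22: +1.1771
  t23: +12.7959
  t24: -1.4497
  t25: +0.7764
  t26: +0.3872
  t27: -1.0550
  t28: +3.3871
  t29: +0.4493
  t30: -1.9676
  t31: +3.4761
  t32: +6.1915
  t33: -0.1915
  t34: +1.9344
  t35: +26.9773
  t36: +0.8395
  t37: +1.4931
  t38: +0.0413
  t39: +4.9100
  t40: -1.5097
  t41: +1.2561
  t42: +1.4120
  t43: +1.4486
  t44: +1.0743
  t45: +1.3370
  t46: +3.8779
  t47: +1.7474
  t48: -1.1244
Σ = +149.3204 → |volume| = 149.32

Directed edges: 144 total, each appears once with its reverse present → watertight.
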